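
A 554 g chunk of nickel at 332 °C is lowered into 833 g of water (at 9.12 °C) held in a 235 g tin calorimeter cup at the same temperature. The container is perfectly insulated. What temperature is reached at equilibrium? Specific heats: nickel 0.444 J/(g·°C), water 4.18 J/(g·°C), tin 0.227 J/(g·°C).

Energy conservation, ΣQ = 0:
554×0.444×(T − 332) + 833×4.18×(T − 9.12) + 235×0.227×(T − 9.12) = 0
3781.3 T = 113906
T = 113906/3781.3 ≈ 30.12 °C

T_f ≈ 30.1 °C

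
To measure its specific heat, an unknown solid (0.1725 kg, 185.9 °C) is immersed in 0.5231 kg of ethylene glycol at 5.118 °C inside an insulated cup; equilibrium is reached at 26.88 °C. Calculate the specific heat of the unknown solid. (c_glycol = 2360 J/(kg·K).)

Taking heat into each body as positive, Σ m c ΔT = 0:
0.1725·c·(26.88 − 185.9) + 0.5231·2360·(26.88 − 5.118) = 0
-27.43 c = -26866
c = -26866/-27.43 ≈ 979.4 J/(kg·K)

c ≈ 979 J/(kg·K)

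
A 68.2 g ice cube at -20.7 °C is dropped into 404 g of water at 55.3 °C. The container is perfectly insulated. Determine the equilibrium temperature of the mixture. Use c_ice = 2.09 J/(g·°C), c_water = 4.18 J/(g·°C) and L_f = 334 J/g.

T_f ≈ 34.3 °C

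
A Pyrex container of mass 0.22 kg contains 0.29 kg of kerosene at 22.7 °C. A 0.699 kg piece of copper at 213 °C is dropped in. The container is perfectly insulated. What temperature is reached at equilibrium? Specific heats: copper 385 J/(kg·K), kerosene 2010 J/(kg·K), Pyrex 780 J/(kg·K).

T_f ≈ 72.7 °C

Conservation of energy gives ΣQ = 0:
0.699*385*(T − 213) + 0.29*2010*(T − 22.7) + 0.22*780*(T − 22.7) = 0
1023.6 T = 74449
T = 74449/1023.6 ≈ 72.73 °C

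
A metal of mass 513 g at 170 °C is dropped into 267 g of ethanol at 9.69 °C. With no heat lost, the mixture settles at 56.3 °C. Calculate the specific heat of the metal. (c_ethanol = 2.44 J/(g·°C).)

c ≈ 0.521 J/(g·°C)

Energy conservation, ΣQ = 0:
513·c·(56.3 − 170) + 267·2.44·(56.3 − 9.69) = 0
-58328 c = -30365
c = -30365/-58328 ≈ 0.5206 J/(g·°C)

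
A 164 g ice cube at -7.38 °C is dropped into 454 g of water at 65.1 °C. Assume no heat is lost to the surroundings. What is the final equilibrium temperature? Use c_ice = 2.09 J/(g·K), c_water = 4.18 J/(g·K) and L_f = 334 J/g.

Heat gained plus heat lost sum to zero:
warm ice to 0 °C: 164·2.09·(0 − (-7.38)) = 2529.6
  melt ice: 164·334 = 54776
  warm the meltwater: 685.52 T
  water: 1897.7(T − 65.1)
2583.2 T = 123542 − 57306 = 66236
T ≈ 25.64 °C — above 0 °C, consistent with complete melting.

T_f ≈ 25.6 °C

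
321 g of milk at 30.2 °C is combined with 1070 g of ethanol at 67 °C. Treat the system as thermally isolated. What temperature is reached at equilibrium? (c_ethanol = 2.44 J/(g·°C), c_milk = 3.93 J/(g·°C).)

T_f ≈ 55.0 °C

Let T be the final temperature. ΣQ_i = 0:
1070×2.44×(T − 67) + 321×3.93×(T − 30.2) = 0
3872.3 T = 213022
T ≈ 55.01 °C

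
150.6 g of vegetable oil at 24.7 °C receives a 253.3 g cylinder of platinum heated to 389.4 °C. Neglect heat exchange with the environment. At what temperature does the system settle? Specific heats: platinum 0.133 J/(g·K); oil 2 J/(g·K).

Net heat exchanged in the isolated system is zero:
253.3×0.133×(T − 389.4) + 150.6×2×(T − 24.7) = 0
33.69(T − 389.4) + 301.2(T − 24.7) = 0
334.89 T = 20558
T = 20558/334.89 ≈ 61.39 °C

T_f ≈ 61.4 °C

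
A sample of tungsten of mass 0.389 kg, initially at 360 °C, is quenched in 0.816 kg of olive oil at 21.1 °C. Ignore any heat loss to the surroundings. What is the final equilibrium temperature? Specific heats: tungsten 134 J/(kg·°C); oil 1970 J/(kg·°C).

T_f ≈ 31.7 °C

Set heat shed by the hot body equal to heat absorbed by the cold body:
0.389·134·(360 − T) = 0.816·1970·(T − 21.1)
52.13(360 − T) = 1607.5(T − 21.1)
1659.6 T = 52684  ⇒  T ≈ 31.74 °C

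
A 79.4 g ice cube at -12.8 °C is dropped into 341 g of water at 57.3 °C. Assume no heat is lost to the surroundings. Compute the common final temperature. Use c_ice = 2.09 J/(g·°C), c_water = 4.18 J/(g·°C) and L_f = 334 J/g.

T_f ≈ 30.2 °C

Heat gained plus heat lost sum to zero:
warm ice to 0 °C: 79.4·2.09·(0 − (-12.8)) = 2124.1
  melt ice: 79.4·334 = 26520
  warm the meltwater: 331.89 T
  water: 1425.4(T − 57.3)
1757.3 T = 81674 − 28644 = 53031
T ≈ 30.18 °C. Since T > 0 °C, the all-ice-melts assumption holds.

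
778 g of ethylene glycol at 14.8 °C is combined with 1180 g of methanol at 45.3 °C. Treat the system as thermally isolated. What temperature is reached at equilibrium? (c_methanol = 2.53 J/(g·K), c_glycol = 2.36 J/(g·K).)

T_f ≈ 33.7 °C

T_f = Σ m_i c_i T_i / Σ m_i c_i:
T_f = (2985.4·45.3 + 1836.1·14.8) / (2985.4 + 1836.1)
    = 162413 / 4821.5 ≈ 33.69 °C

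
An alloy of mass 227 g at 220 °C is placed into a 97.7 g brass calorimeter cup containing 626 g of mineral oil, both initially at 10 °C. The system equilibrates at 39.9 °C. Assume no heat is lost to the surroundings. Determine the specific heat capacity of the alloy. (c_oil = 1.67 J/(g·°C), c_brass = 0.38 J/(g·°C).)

Let T be the final temperature. ΣQ_i = 0:
227×c×(39.9 − 220) + 626×1.67×(39.9 − 10) + 97.7×0.38×(39.9 − 10) = 0
-40883 c = -32368
c = -32368/-40883 ≈ 0.7917 J/(g·°C)

c ≈ 0.792 J/(g·°C)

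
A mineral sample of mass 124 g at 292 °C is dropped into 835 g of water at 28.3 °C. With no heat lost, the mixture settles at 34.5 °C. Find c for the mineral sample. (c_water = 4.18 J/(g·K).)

c ≈ 0.678 J/(g·K)

Let T be the final temperature. ΣQ_i = 0:
124×c×(34.5 − 292) + 835×4.18×(34.5 − 28.3) = 0
-31930 c = -21640
c = -21640/-31930 ≈ 0.6777 J/(g·K)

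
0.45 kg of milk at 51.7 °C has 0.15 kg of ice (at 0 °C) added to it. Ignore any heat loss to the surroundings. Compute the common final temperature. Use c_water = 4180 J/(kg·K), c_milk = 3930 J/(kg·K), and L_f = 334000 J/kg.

T_f ≈ 17.3 °C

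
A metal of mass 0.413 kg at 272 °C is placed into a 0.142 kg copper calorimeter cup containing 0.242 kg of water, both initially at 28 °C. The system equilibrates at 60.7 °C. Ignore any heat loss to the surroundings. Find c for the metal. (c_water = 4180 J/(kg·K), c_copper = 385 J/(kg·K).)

Energy conservation, ΣQ = 0:
0.413×c×(60.7 − 272) + 0.242×4180×(60.7 − 28) + 0.142×385×(60.7 − 28) = 0
-87.27 c = -34866
c = -34866/-87.27 ≈ 399.5 J/(kg·K)

c ≈ 400 J/(kg·K)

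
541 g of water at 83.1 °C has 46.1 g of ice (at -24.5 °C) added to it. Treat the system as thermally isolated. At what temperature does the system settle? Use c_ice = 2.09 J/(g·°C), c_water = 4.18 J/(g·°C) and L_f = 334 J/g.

Sum of m c ΔT and latent-heat terms is zero:
ice -24.5→0 °C: 46.1·2.09·24.5 = 2360.6
  latent heat to melt: 46.1·334 = 15397
  warm the meltwater: 192.7 T
  water cools: 541·4.18·(T − 83.1) = 2261.4(T − 83.1)
2454.1 T = 187921 − 17758 = 170163
T ≈ 69.34 °C — above 0 °C, consistent with complete melting.

T_f ≈ 69.3 °C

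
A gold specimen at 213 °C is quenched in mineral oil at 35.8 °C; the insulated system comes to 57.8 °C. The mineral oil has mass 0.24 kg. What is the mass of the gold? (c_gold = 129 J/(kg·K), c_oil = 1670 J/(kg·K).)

Net heat exchanged in the isolated system is zero:
m×129×(57.8 − 213) + 0.24×1670×(57.8 − 35.8) = 0
-20021 m = -8817.6
m = -8817.6/-20021 ≈ 0.4404 kg

m ≈ 0.44 kg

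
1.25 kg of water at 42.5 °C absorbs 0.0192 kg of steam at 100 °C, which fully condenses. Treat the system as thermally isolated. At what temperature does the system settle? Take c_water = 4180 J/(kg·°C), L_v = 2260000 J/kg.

T_f ≈ 51.5 °C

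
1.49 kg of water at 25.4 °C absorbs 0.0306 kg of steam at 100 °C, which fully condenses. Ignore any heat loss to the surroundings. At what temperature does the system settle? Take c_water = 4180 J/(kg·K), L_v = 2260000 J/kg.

T_f ≈ 37.8 °C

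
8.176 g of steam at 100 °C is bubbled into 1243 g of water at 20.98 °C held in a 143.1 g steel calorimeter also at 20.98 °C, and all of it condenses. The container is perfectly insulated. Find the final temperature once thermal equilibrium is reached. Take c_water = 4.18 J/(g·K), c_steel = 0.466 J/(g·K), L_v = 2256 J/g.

T_f ≈ 25.0 °C

Energy conservation, ΣQ = 0:
steam→water at 100 °C releases m L_v = 8.176×2256 = 18445
  condensed water 100 °C→T: 34.18(T − 100)
  original water: 5195.7(T − 20.98)
  cup: 66.68(T − 20.98)
5296.6 T = 18445 + 3417.6 + 110406 = 132268
T ≈ 24.97 °C (< 100 °C, so full condensation is consistent).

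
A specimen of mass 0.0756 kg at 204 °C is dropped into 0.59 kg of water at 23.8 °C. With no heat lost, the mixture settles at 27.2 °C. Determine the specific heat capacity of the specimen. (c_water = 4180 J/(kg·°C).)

Heat lost by the specimen = heat gained by the water:
0.0756×c×(204 − 27.2) = 0.59×4180×(27.2 − 23.8)
13.37 c = 8385.1  ⇒  c ≈ 627.3 J/(kg·°C)

c ≈ 627 J/(kg·°C)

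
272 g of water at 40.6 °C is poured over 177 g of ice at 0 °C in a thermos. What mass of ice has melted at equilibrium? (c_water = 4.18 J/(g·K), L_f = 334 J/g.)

m_melted ≈ 138 g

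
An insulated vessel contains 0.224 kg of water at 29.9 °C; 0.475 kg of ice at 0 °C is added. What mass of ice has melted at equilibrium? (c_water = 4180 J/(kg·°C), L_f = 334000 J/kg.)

Water can give up m c ΔT = 0.224·4180·29.9 = 27996 J before reaching 0 °C.
Fully melting the ice requires m_ice L_f = 0.475·334000 = 158650 J.
Since 27996 < 158650 J, not all the ice melts; equilibrium is at 0 °C.
m_melted·334000 = 27996  ⇒  m_melted ≈ 0.08382 kg.

m_melted ≈ 0.0838 kg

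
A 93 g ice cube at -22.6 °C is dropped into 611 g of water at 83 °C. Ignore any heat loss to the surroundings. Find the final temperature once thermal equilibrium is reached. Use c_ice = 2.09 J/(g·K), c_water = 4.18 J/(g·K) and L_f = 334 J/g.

Conservation of energy gives ΣQ = 0:
warm ice to 0 °C: 93×2.09×(0 − (-22.6)) = 4392.8; melt ice: 93×334 = 31062; meltwater 0→T: 93×4.18×T = 388.74 T; water cools: 611×4.18×(T − 83) = 2554(T − 83)
2942.7 T = 211980 − 35455 = 176526
T ≈ 59.99 °C (positive, so assuming full melt was valid).

T_f ≈ 60.0 °C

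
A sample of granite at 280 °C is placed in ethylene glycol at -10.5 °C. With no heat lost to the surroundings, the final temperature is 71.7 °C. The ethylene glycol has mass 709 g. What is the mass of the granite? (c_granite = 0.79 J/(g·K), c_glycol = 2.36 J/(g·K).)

m ≈ 836 g

Conservation of energy gives ΣQ = 0:
m×0.79×(71.7 − 280) + 709×2.36×(71.7 − (-10.5)) = 0
-164.56 m = -137540
m = -137540/-164.56 ≈ 835.8 g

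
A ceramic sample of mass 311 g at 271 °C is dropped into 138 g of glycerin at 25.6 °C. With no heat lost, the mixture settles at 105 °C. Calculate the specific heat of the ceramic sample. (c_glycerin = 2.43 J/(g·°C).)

Net heat exchanged in the isolated system is zero:
311·c·(105 − 271) + 138·2.43·(105 − 25.6) = 0
-51626 c = -26626
c = -26626/-51626 ≈ 0.5157 J/(g·°C)

c ≈ 0.516 J/(g·°C)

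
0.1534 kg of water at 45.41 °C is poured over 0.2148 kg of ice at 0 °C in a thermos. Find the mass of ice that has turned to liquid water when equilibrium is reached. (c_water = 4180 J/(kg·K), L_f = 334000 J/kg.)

Heat available from the water dropping to 0 °C: 0.1534×4180×45.41 = 29117 J.
Melting all 0.2148 kg of ice would need 0.2148×334000 = 71743 J.
29117 J < 71743 J, so only part of the ice melts and the system sits at 0 °C.
m_melt = 29117 / L_f = 0.08718 kg.

m_melted ≈ 0.0872 kg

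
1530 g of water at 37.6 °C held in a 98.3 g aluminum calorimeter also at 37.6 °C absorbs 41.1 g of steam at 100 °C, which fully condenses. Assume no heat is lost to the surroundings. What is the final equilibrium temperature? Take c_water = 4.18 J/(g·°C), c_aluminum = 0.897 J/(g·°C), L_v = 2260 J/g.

T_f ≈ 53.2 °C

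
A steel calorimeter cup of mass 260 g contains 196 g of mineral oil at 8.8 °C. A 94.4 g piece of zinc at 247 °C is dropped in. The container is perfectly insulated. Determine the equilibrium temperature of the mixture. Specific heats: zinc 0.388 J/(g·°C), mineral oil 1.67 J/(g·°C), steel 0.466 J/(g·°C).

T_f ≈ 26.8 °C

With ΣQ=0 the equilibrium temperature is the m·c-weighted mean:
T_f = (36.63*247 + 327.32*8.8 + 121.16*8.8) / (36.63 + 327.32 + 121.16)
    = 12994 / 485.11 ≈ 26.78 °C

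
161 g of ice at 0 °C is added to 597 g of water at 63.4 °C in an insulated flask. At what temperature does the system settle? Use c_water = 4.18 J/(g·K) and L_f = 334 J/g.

T_f ≈ 33.0 °C

Conservation of energy gives ΣQ = 0:
latent heat to melt: 161×334 = 53774; meltwater 0→T: 161×4.18×T = 672.98 T; water: 2495.5(T − 63.4)
3168.4 T = 158212 − 53774 = 104438
T ≈ 32.96 °C (positive, so assuming full melt was valid).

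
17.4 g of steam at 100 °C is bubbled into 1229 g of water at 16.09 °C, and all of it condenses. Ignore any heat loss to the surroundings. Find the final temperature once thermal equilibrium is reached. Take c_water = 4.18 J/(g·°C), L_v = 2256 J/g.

T_f ≈ 24.8 °C

Let T be the final temperature. ΣQ_i = 0:
steam→water at 100 °C releases m L_v = 17.4·2256 = 39254
  condensate cools 100→T: 17.4·4.18·(T − 100) = 72.73(T − 100)
  water warms: 1229·4.18·(T − 16.09) = 5137.2(T − 16.09)
5210 T = 39254 + 7273.2 + 82658 = 129185
T ≈ 24.80 °C (< 100 °C, so full condensation is consistent).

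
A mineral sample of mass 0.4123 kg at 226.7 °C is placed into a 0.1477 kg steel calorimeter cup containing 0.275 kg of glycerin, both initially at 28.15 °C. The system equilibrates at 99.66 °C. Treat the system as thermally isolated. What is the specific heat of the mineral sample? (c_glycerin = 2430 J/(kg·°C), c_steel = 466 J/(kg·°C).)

Setting the total heat transfer to zero:
0.4123·c·(99.66 − 226.7) + 0.275·2430·(99.66 − 28.15) + 0.1477·466·(99.66 − 28.15) = 0
-52.38 c = -52708
c = -52708/-52.38 ≈ 1006 J/(kg·°C)

c ≈ 1010 J/(kg·°C)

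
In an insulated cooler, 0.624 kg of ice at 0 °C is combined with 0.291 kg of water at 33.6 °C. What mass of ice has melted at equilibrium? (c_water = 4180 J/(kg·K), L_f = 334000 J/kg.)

m_melted ≈ 0.122 kg

Water can give up m c ΔT = 0.291·4180·33.6 = 40870 J before reaching 0 °C.
To melt every bit of ice: 0.624·334000 = 208416 J.
40870 J < 208416 J, so only part of the ice melts and the system sits at 0 °C.
m_melted·334000 = 40870  ⇒  m_melted ≈ 0.1224 kg.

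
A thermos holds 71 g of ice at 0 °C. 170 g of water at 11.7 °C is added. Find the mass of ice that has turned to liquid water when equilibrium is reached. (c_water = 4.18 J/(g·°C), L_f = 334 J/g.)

m_melted ≈ 24.9 g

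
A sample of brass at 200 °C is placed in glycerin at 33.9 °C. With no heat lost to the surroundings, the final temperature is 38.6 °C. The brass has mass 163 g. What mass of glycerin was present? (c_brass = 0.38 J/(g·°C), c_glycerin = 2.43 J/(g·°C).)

Net heat exchanged in the isolated system is zero:
163·0.38·(38.6 − 200) + m·2.43·(38.6 − 33.9) = 0
11.42 m = 9997.1
m = 9997.1/11.42 ≈ 875.3 g

m ≈ 875 g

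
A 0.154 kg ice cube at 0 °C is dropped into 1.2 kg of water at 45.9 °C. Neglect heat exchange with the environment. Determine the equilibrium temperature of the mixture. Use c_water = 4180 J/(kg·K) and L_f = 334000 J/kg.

T_f ≈ 31.6 °C

Setting the total heat transfer to zero:
fusion: m_ice L_f = 0.154×334000 = 51436
  warm the meltwater: 643.72 T
  water: 5016(T − 45.9)
5659.7 T = 230234 − 51436 = 178798
T ≈ 31.59 °C — above 0 °C, consistent with complete melting.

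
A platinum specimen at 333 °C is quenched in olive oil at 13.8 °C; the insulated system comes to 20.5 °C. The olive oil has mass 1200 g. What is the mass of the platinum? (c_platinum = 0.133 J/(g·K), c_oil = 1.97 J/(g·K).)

Heat lost by the platinum = heat gained by the oil:
m×0.133×(333 − 20.5) = 1200×1.97×(20.5 − 13.8)
41.56 m = 15839  ⇒  m ≈ 381.1 g

m ≈ 381 g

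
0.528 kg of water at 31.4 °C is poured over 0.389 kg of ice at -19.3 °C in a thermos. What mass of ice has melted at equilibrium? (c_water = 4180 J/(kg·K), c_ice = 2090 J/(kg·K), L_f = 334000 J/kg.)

m_melted ≈ 0.161 kg

Cooling the water to 0 °C releases 0.528·4180·31.4 = 69301 J.
Warming the ice to 0 °C takes 0.389·2090·19.3 = 15691 J, leaving 53610 J for melting.
Melting all 0.389 kg of ice would need 0.389·334000 = 129926 J.
That's not enough to melt it all — equilibrium is at 0 °C with ice remaining.
m_melt = 53610 / L_f = 0.1605 kg.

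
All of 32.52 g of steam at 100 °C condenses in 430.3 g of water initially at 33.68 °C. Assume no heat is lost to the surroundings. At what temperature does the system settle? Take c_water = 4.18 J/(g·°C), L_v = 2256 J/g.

Energy balance with sensible and latent terms:
condense steam: −32.52·2256 = −73365
  condensed water 100 °C→T: 135.93(T − 100)
  water warms: 430.3·4.18·(T − 33.68) = 1798.7(T − 33.68)
1934.6 T = 73365 + 13593 + 60579 = 147537
T ≈ 76.26 °C, under the boiling point, so the assumption holds.

T_f ≈ 76.3 °C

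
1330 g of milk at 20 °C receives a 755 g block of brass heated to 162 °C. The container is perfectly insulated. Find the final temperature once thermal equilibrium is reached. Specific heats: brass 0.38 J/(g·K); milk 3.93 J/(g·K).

T_f ≈ 27.4 °C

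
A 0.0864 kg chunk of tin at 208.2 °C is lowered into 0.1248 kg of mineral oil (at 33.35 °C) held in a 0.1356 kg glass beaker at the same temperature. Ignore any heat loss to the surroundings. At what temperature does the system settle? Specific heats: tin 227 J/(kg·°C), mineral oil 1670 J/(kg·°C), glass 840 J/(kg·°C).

T_f ≈ 43.4 °C

Heat gained plus heat lost sum to zero:
0.0864*227*(T − 208.2) + 0.1248*1670*(T − 33.35) + 0.1356*840*(T − 33.35) = 0
19.61(T − 208.2) + 208.42(T − 33.35) + 113.9(T − 33.35) = 0
341.93 T = 14833
T = 14833/341.93 ≈ 43.38 °C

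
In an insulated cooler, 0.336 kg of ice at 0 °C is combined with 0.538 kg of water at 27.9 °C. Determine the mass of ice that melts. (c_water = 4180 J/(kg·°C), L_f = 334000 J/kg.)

m_melted ≈ 0.188 kg

Heat available from the water dropping to 0 °C: 0.538×4180×27.9 = 62743 J.
Melting all 0.336 kg of ice would need 0.336×334000 = 112224 J.
Since 62743 < 112224 J, not all the ice melts; equilibrium is at 0 °C.
m_melt = 62743 / L_f = 0.1879 kg.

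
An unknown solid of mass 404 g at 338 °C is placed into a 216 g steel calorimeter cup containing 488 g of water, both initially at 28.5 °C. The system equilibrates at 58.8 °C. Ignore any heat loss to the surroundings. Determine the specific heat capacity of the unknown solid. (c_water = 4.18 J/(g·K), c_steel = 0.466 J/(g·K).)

c ≈ 0.575 J/(g·K)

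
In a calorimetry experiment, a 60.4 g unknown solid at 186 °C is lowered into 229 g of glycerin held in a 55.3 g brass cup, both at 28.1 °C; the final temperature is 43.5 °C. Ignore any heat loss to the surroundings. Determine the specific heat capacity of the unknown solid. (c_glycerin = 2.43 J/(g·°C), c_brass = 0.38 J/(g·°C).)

Let T be the final temperature. ΣQ_i = 0:
60.4×c×(43.5 − 186) + 229×2.43×(43.5 − 28.1) + 55.3×0.38×(43.5 − 28.1) = 0
-8607 c = -8893.3
c = -8893.3/-8607 ≈ 1.033 J/(g·°C)

c ≈ 1.03 J/(g·°C)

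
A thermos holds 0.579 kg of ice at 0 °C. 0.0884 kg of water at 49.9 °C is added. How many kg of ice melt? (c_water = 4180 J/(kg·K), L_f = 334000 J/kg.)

Heat available from the water dropping to 0 °C: 0.0884·4180·49.9 = 18439 J.
Melting all 0.579 kg of ice would need 0.579·334000 = 193386 J.
18439 J < 193386 J, so only part of the ice melts and the system sits at 0 °C.
Mass melted = 18439/334000 ≈ 0.05521 kg.

m_melted ≈ 0.0552 kg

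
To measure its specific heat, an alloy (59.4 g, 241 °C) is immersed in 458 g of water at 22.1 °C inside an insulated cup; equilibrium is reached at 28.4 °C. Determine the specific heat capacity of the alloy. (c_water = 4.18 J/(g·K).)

c ≈ 0.955 J/(g·K)

Conservation of energy gives ΣQ = 0:
59.4·c·(28.4 − 241) + 458·4.18·(28.4 − 22.1) = 0
-12628 c = -12061
c = -12061/-12628 ≈ 0.9551 J/(g·K)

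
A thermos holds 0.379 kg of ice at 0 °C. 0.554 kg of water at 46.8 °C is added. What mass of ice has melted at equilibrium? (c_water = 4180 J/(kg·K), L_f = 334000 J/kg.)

m_melted ≈ 0.324 kg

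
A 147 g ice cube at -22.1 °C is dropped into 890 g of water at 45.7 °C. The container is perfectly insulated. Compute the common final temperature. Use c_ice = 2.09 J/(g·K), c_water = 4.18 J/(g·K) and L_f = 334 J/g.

Let T be the final temperature. ΣQ_i = 0:
warm ice to 0 °C: 147×2.09×(0 − (-22.1)) = 6789.8
  fusion: m_ice L_f = 147×334 = 49098
  warm the meltwater: 614.46 T
  water cools: 890×4.18×(T − 45.7) = 3720.2(T − 45.7)
4334.7 T = 170013 − 55888 = 114125
T ≈ 26.33 °C (positive, so assuming full melt was valid).

T_f ≈ 26.3 °C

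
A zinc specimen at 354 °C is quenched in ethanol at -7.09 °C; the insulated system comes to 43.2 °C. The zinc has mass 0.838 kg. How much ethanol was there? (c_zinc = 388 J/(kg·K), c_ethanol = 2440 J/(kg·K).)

Heat lost by the zinc = heat gained by the ethanol:
0.838×388×(354 − 43.2) = m×2440×(43.2 − (-7.09))
122708 m = 101055  ⇒  m ≈ 0.8235 kg

m ≈ 0.824 kg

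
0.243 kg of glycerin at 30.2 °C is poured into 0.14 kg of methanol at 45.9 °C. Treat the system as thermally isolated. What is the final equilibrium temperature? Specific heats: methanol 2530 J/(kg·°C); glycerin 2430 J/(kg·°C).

T_f ≈ 36.1 °C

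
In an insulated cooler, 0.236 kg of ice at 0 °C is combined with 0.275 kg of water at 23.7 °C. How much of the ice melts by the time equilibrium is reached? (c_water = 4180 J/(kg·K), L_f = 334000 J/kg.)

m_melted ≈ 0.0816 kg

Heat available from the water dropping to 0 °C: 0.275×4180×23.7 = 27243 J.
Fully melting the ice requires m_ice L_f = 0.236×334000 = 78824 J.
Since 27243 < 78824 J, not all the ice melts; equilibrium is at 0 °C.
m_melt = 27243 / L_f = 0.08157 kg.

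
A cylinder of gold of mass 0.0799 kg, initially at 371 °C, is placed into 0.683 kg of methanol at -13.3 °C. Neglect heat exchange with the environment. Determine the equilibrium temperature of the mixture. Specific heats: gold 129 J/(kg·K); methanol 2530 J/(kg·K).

Conservation of energy gives ΣQ = 0:
0.0799*129*(T − 371) + 0.683*2530*(T − (-13.3)) = 0
10.31(T − 371) + 1728(T − (-13.3)) = 0
(10.31 + 1728) T = 10.31*371 + 1728*(-13.3)
T = -19158 / 1738.3 = -11 °C

T_f ≈ -11.0 °C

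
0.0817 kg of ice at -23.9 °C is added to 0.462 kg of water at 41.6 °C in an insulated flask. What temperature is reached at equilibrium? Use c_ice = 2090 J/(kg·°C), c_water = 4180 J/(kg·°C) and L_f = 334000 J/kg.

Energy balance with sensible and latent terms:
warm ice to 0 °C: 0.0817·2090·(0 − (-23.9)) = 4081
  melt ice: 0.0817·334000 = 27288
  warm the meltwater: 341.51 T
  water: 1931.2(T − 41.6)
2272.7 T = 80336 − 31369 = 48967
T ≈ 21.55 °C (positive, so assuming full melt was valid).

T_f ≈ 21.5 °C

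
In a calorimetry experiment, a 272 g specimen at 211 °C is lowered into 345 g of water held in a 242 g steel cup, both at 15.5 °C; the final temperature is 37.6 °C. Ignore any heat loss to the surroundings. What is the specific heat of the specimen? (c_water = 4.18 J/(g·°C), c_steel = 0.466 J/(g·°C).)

Heat gained plus heat lost sum to zero:
272×c×(37.6 − 211) + 345×4.18×(37.6 − 15.5) + 242×0.466×(37.6 − 15.5) = 0
-47165 c = -34363
c = -34363/-47165 ≈ 0.7286 J/(g·°C)

c ≈ 0.729 J/(g·°C)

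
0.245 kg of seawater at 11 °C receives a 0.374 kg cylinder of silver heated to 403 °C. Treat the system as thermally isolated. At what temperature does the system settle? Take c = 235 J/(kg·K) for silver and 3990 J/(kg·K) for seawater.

T_f ≈ 43.3 °C

Set heat shed by the hot body equal to heat absorbed by the cold body:
0.374*235*(403 − T) = 0.245*3990*(T − 11)
87.89(403 − T) = 977.55(T − 11)
1065.4 T = 46173  ⇒  T ≈ 43.34 °C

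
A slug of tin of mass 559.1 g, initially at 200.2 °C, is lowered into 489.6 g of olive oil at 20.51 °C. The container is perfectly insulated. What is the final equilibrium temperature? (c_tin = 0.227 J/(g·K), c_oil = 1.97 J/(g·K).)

T_f ≈ 41.4 °C

Heat gained plus heat lost sum to zero:
559.1*0.227*(T − 200.2) + 489.6*1.97*(T − 20.51) = 0
(126.92 + 964.51) T = 126.92*200.2 + 964.51*20.51
T ≈ 41.41 °C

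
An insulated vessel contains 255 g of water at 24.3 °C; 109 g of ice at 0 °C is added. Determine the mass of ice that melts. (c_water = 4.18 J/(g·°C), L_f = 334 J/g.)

m_melted ≈ 77.5 g

Heat available from the water dropping to 0 °C: 255×4.18×24.3 = 25901 J.
To melt every bit of ice: 109×334 = 36406 J.
That's not enough to melt it all — equilibrium is at 0 °C with ice remaining.
Mass melted = 25901/334 ≈ 77.55 g.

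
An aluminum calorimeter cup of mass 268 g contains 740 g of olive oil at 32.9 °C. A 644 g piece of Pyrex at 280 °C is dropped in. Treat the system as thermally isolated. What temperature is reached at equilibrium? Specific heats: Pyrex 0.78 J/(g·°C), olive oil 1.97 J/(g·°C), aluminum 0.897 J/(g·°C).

Conservation of energy gives ΣQ = 0:
644*0.78*(T − 280) + 740*1.97*(T − 32.9) + 268*0.897*(T − 32.9) = 0
502.32(T − 280) + 1457.8(T − 32.9) + 240.4(T − 32.9) = 0
2200.5 T = 196520
T = 196520/2200.5 ≈ 89.31 °C

T_f ≈ 89.3 °C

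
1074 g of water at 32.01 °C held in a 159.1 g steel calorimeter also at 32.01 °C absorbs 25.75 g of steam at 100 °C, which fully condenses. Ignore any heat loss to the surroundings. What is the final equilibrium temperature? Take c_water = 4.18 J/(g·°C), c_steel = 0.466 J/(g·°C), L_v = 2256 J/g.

Sum of m c ΔT and latent-heat terms is zero:
condense steam: −25.75·2256 = −58092; condensate cools 100→T: 25.75·4.18·(T − 100) = 107.63(T − 100); original water: 4489.3(T − 32.01); cup: 74.14(T − 32.01)
4671.1 T = 58092 + 10764 + 146076 = 214932
T ≈ 46.01 °C, under the boiling point, so the assumption holds.

T_f ≈ 46.0 °C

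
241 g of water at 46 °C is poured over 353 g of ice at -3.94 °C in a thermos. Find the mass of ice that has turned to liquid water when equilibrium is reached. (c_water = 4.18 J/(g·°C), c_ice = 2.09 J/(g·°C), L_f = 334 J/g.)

Water can give up m c ΔT = 241×4.18×46 = 46339 J before reaching 0 °C.
Warming the ice to 0 °C takes 353×2.09×3.94 = 2906.8 J, leaving 43433 J for melting.
Melting all 353 g of ice would need 353×334 = 117902 J.
43433 J < 117902 J, so only part of the ice melts and the system sits at 0 °C.
Mass melted = 43433/334 ≈ 130 g.

m_melted ≈ 130 g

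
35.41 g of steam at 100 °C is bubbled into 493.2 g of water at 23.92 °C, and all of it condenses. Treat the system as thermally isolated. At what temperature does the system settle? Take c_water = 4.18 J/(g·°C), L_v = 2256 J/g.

T_f ≈ 65.2 °C

Net heat exchanged in the isolated system is zero:
steam→water at 100 °C releases m L_v = 35.41·2256 = 79885
  condensate cools 100→T: 35.41·4.18·(T − 100) = 148.01(T − 100)
  original water: 2061.6(T − 23.92)
2209.6 T = 79885 + 14801 + 49313 = 143999
T ≈ 65.17 °C — below 100 °C, confirming all the steam condensed.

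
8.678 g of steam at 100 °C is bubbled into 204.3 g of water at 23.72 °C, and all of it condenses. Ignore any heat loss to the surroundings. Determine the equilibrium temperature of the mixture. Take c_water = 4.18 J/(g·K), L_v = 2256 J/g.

Let T be the final temperature. ΣQ_i = 0:
latent heat released on condensation: 8.678×2256 = 19578; condensate cools 100→T: 8.678×4.18×(T − 100) = 36.27(T − 100); original water: 853.97(T − 23.72)
890.25 T = 19578 + 3627.4 + 20256 = 43461
T ≈ 48.82 °C — below 100 °C, confirming all the steam condensed.

T_f ≈ 48.8 °C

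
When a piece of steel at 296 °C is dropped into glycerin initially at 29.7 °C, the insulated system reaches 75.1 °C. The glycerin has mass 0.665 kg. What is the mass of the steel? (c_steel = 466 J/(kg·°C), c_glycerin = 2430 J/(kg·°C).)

m ≈ 0.713 kg

|Q_steel| = |Q_glycerin|:
m·466·(296 − 75.1) = 0.665·2430·(75.1 − 29.7)
102939 m = 73364  ⇒  m ≈ 0.7127 kg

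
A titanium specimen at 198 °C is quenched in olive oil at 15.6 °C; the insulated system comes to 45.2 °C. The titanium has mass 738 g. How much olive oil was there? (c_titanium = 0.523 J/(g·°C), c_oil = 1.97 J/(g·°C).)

m ≈ 1010 g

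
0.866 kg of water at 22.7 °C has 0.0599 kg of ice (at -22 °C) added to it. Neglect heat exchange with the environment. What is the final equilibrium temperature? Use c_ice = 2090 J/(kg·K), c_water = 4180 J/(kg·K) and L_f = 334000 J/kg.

T_f ≈ 15.4 °C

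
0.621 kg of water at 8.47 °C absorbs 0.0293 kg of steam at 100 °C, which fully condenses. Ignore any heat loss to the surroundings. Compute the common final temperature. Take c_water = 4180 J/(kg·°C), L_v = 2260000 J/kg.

T_f ≈ 37.0 °C

Setting the total heat transfer to zero:
condense steam: −0.0293×2260000 = −66218; condensed water 100 °C→T: 122.47(T − 100); water warms: 0.621×4180×(T − 8.47) = 2595.8(T − 8.47)
2718.3 T = 66218 + 12247 + 21986 = 100452
T ≈ 36.95 °C, under the boiling point, so the assumption holds.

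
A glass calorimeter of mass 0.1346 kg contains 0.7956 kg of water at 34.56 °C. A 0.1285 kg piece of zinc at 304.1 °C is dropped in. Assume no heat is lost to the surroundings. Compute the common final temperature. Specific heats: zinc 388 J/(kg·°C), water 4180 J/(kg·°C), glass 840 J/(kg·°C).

T_f ≈ 38.4 °C

Energy conservation, ΣQ = 0:
0.1285·388·(T − 304.1) + 0.7956·4180·(T − 34.56) + 0.1346·840·(T − 34.56) = 0
(49.86 + 3325.6 + 113.06) T = 49.86·304.1 + 3325.6·34.56 + 113.06·34.56
T = 134002 / 3488.5 = 38.4 °C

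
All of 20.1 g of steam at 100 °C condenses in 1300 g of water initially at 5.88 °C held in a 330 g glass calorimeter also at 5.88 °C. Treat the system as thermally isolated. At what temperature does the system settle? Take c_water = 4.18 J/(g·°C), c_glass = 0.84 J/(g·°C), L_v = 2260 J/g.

T_f ≈ 15.1 °C

Energy balance with sensible and latent terms:
steam→water at 100 °C releases m L_v = 20.1·2260 = 45426
  condensate cools 100→T: 20.1·4.18·(T − 100) = 84.02(T − 100)
  water warms: 1300·4.18·(T − 5.88) = 5434(T − 5.88)
  glass cup: 330·0.84·(T − 5.88) = 277.2(T − 5.88)
5795.2 T = 45426 + 8401.8 + 33582 = 87410
T ≈ 15.08 °C, under the boiling point, so the assumption holds.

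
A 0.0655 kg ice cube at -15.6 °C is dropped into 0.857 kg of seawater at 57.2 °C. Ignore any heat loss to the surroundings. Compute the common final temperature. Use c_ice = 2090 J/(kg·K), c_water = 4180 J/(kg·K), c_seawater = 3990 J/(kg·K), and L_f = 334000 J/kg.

T_f ≈ 46.5 °C

Energy conservation, ΣQ = 0:
ice -15.6→0 °C: 0.0655·2090·15.6 = 2135.6
  melt ice: 0.0655·334000 = 21877
  meltwater 0→T: 0.0655·4180·T = 273.79 T
  seawater cools: 0.857·3990·(T − 57.2) = 3419.4(T − 57.2)
3693.2 T = 195591 − 24013 = 171579
T ≈ 46.46 °C. Since T > 0 °C, the all-ice-melts assumption holds.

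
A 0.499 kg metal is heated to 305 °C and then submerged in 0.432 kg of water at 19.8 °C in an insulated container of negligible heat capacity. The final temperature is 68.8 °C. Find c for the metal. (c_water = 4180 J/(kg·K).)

Energy conservation, ΣQ = 0:
0.499×c×(68.8 − 305) + 0.432×4180×(68.8 − 19.8) = 0
-117.86 c = -88482
c = -88482/-117.86 ≈ 750.7 J/(kg·K)

c ≈ 751 J/(kg·K)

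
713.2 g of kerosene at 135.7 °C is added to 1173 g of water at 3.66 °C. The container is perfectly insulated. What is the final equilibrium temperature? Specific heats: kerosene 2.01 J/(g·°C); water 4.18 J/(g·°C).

T_f ≈ 33.5 °C

T_f is the heat-capacity-weighted average of the initial temperatures:
T_f = (1433.5·135.7 + 4903.1·3.66) / (1433.5 + 4903.1)
    = 212476 / 6336.7 ≈ 33.53 °C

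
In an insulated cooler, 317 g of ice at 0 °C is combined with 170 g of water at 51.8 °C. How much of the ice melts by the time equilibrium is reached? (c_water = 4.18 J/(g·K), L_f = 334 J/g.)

m_melted ≈ 110 g

Heat available from the water dropping to 0 °C: 170×4.18×51.8 = 36809 J.
To melt every bit of ice: 317×334 = 105878 J.
36809 J < 105878 J, so only part of the ice melts and the system sits at 0 °C.
Mass melted = 36809/334 ≈ 110.2 g.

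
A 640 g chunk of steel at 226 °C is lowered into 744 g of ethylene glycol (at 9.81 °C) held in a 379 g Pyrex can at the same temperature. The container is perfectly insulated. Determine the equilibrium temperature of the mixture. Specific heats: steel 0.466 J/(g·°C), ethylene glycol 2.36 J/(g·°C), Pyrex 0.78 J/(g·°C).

Net heat exchanged in the isolated system is zero:
640×0.466×(T − 226) + 744×2.36×(T − 9.81) + 379×0.78×(T − 9.81) = 0
298.24(T − 226) + 1755.8(T − 9.81) + 295.62(T − 9.81) = 0
(298.24 + 1755.8 + 295.62) T = 298.24×226 + 1755.8×9.81 + 295.62×9.81
T ≈ 37.25 °C

T_f ≈ 37.3 °C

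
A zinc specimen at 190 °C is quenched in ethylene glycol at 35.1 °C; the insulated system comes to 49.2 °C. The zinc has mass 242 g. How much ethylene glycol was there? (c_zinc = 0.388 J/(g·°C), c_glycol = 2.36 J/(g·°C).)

Let T be the final temperature. ΣQ_i = 0:
242×0.388×(49.2 − 190) + m×2.36×(49.2 − 35.1) = 0
33.28 m = 13221
m = 13221/33.28 ≈ 397.3 g

m ≈ 397 g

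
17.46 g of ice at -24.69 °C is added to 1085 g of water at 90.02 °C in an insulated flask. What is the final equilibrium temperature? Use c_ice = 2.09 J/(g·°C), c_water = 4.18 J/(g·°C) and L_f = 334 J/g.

T_f ≈ 87.1 °C

Conservation of energy gives ΣQ = 0:
warm ice to 0 °C: 17.46·2.09·(0 − (-24.69)) = 900.97
  fusion: m_ice L_f = 17.46·334 = 5831.6
  meltwater 0→T: 17.46·4.18·T = 72.98 T
  water: 4535.3(T − 90.02)
4608.3 T = 408268 − 6732.6 = 401535
T ≈ 87.13 °C (positive, so assuming full melt was valid).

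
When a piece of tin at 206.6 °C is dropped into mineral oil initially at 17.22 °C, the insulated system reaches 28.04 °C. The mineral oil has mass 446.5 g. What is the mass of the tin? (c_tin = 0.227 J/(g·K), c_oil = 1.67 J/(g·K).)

m ≈ 199 g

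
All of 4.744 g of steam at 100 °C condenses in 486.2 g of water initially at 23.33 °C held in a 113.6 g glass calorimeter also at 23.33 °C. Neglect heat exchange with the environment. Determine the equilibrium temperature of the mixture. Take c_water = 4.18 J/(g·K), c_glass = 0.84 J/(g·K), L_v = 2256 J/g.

T_f ≈ 29.0 °C

Heat gained plus heat lost sum to zero:
condense steam: −4.744·2256 = −10702; condensate cools 100→T: 4.744·4.18·(T − 100) = 19.83(T − 100); water warms: 486.2·4.18·(T − 23.33) = 2032.3(T − 23.33); glass cup: 113.6·0.84·(T − 23.33) = 95.42(T − 23.33)
2147.6 T = 10702 + 1983 + 49640 = 62326
T ≈ 29.02 °C, under the boiling point, so the assumption holds.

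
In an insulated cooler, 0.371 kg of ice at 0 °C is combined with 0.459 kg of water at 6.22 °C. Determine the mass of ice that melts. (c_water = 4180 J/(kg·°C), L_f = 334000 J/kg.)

Water can give up m c ΔT = 0.459×4180×6.22 = 11934 J before reaching 0 °C.
To melt every bit of ice: 0.371×334000 = 123914 J.
11934 J < 123914 J, so only part of the ice melts and the system sits at 0 °C.
m_melt = 11934 / L_f = 0.03573 kg.

m_melted ≈ 0.0357 kg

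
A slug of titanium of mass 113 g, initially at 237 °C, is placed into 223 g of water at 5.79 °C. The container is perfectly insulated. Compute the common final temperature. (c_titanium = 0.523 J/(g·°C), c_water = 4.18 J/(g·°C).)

T_f ≈ 19.6 °C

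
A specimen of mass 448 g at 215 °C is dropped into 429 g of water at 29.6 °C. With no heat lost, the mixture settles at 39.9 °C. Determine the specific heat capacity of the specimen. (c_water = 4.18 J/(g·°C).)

Heat lost by the specimen = heat gained by the water:
448·c·(215 − 39.9) = 429·4.18·(39.9 − 29.6)
78445 c = 18470  ⇒  c ≈ 0.2355 J/(g·°C)

c ≈ 0.235 J/(g·°C)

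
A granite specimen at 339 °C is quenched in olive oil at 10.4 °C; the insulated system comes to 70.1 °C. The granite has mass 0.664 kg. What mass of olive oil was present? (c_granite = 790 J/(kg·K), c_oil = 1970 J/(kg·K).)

m ≈ 1.2 kg

Taking heat into each body as positive, Σ m c ΔT = 0:
0.664×790×(70.1 − 339) + m×1970×(70.1 − 10.4) = 0
117609 m = 141054
m = 141054/117609 ≈ 1.199 kg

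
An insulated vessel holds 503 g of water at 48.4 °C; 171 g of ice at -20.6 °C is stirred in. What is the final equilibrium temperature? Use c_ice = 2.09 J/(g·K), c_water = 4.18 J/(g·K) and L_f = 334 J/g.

Heat gained plus heat lost sum to zero:
ice -20.6→0 °C: 171·2.09·20.6 = 7362.2; melt ice: 171·334 = 57114; warm the meltwater: 714.78 T; water: 2102.5(T − 48.4)
2817.3 T = 101763 − 64476 = 37287
T ≈ 13.23 °C — above 0 °C, consistent with complete melting.

T_f ≈ 13.2 °C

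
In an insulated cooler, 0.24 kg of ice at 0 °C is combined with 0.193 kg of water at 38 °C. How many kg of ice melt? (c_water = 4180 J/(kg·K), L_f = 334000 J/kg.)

m_melted ≈ 0.0918 kg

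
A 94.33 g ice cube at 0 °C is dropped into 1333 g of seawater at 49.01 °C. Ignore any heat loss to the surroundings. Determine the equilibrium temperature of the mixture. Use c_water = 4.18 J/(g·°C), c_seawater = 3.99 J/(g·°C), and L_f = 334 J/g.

T_f ≈ 40.1 °C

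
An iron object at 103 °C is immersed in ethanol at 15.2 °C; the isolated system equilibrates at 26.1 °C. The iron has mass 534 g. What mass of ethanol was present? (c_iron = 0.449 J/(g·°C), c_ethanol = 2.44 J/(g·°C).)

|Q_iron| = |Q_ethanol|:
534×0.449×(103 − 26.1) = m×2.44×(26.1 − 15.2)
26.6 m = 18438  ⇒  m ≈ 693.3 g

m ≈ 693 g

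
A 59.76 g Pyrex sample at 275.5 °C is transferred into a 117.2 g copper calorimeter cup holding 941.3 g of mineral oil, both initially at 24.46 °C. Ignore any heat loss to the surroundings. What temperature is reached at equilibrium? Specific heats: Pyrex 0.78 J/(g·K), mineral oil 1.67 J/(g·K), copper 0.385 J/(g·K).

T_f ≈ 31.5 °C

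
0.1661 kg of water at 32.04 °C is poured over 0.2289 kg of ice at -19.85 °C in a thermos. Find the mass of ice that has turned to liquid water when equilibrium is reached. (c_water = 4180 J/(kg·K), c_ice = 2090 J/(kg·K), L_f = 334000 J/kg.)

m_melted ≈ 0.0382 kg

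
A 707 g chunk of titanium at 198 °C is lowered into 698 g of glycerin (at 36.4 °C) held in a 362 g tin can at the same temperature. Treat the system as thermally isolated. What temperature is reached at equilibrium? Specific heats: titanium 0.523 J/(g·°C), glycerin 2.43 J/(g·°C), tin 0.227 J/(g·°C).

T_f is the heat-capacity-weighted average of the initial temperatures:
T_f = (369.76×198 + 1696.1×36.4 + 82.17×36.4) / (369.76 + 1696.1 + 82.17)
    = 137943 / 2148.1 ≈ 64.22 °C

T_f ≈ 64.2 °C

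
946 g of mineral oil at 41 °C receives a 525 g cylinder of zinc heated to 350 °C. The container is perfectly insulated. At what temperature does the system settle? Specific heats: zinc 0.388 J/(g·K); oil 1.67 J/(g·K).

T_f ≈ 76.3 °C

With ΣQ=0 the equilibrium temperature is the m·c-weighted mean:
T_f = (203.7×350 + 1579.8×41) / (203.7 + 1579.8)
    = 136068 / 1783.5 ≈ 76.29 °C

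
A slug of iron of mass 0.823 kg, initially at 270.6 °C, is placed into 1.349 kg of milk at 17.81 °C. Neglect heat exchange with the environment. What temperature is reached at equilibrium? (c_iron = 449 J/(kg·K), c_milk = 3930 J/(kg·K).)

T_f ≈ 34.3 °C

Heat gained plus heat lost sum to zero:
0.823*449*(T − 270.6) + 1.349*3930*(T − 17.81) = 0
(369.53 + 5301.6) T = 369.53*270.6 + 5301.6*17.81
T = 194415 / 5671.1 = 34.3 °C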